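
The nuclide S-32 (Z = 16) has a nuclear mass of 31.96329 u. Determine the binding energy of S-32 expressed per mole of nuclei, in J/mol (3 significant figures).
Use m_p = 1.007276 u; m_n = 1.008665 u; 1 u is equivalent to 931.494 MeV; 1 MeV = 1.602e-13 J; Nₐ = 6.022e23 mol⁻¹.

2.62e+13 J/mol

The nucleus contains 16 protons and 32 − 16 = 16 neutrons.
Σm = 16·m_p + 16·m_n = 16.116416 + 16.138640 = 32.255056 u
Mass defect Δm = 32.255056 − 31.96329 = 0.291766 u
Binding energy = Δm·c² = 0.291766 × 931.494 MeV/u = 271.778 MeV
Per nucleus in joules: 271.778 MeV × 1.602e-13 J/MeV = 4.3539e-11 J
Per mole: 4.3539e-11 J × 6.022e23 mol⁻¹ = 2.6219e+13 J/mol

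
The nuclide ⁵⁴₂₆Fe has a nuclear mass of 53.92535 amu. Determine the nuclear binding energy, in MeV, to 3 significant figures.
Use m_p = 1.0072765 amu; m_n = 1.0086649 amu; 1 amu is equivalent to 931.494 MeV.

Mass of separated nucleons = 26(1.0072765) + 28(1.0086649) = 26.1891890 + 28.2426172 = 54.4318062 amu
The mass defect is 54.4318062 − 53.92535 = 0.5064562 amu.
Binding energy = Δm·c² = 0.5064562 × 931.494 MeV/amu = 471.761 MeV

472 MeV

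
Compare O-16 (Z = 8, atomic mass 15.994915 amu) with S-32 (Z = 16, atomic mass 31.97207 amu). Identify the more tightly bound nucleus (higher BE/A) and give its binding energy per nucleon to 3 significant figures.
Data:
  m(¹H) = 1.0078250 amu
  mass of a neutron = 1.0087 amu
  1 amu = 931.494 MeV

S-32; 8.51 MeV/nucleon

O-16: Σm = 8(1.0078250) + 8(1.0087) = 16.1322000 amu; Δm = 0.1372850 amu; E_B = 127.88 MeV; E_B/A = 7.993 MeV
S-32: Σm = 16(1.0078250) + 16(1.0087) = 32.2644000 amu; Δm = 0.2923300 amu; E_B = 272.30 MeV; E_B/A = 8.509 MeV
S-32 has the higher binding energy per nucleon, so it is the more tightly bound nucleus.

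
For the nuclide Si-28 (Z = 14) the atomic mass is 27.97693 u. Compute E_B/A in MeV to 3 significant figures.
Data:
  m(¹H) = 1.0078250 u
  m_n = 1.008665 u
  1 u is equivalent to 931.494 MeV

8.45 MeV/nucleon

Mass of separated nucleons = 14(1.0078250) + 14(1.008665) = 14.1095500 + 14.121310 = 28.2308600 u
Mass defect Δm = 28.2308600 − 27.97693 = 0.2539300 u
E_B = 0.2539300 × 931.494 = 236.534 MeV
Per nucleon: 236.534 / 28 = 8.448 MeV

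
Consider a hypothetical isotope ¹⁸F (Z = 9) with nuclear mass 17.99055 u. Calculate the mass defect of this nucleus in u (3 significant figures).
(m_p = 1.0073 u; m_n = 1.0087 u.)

Z = 9, so N = A − Z = 18 − 9 = 9.
Mass of separated nucleons = 9(1.0073) + 9(1.0087) = 9.0657 + 9.0783 = 18.1440 u
The mass defect is 18.1440 − 17.99055 = 0.15345 u.

0.153 u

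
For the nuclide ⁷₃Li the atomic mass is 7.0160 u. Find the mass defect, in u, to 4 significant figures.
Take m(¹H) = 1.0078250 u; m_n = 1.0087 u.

0.04228 u

Mass of separated nucleons = 3(1.0078250) + 4(1.0087) = 3.0234750 + 4.0348 = 7.0582750 u
The mass defect is 7.0582750 − 7.0160 = 0.0422750 u.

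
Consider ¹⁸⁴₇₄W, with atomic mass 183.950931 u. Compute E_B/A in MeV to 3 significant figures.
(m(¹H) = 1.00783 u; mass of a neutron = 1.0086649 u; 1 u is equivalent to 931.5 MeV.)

Σm = 74·m(¹H) + 110·m_n = 74.57942 + 110.9531390 = 185.5325590 u
Mass defect Δm = 185.5325590 − 183.950931 = 1.5816280 u
Binding energy = Δm·c² = 1.5816280 × 931.5 MeV/u = 1473.29 MeV
Dividing by A = 184 gives 8.007 MeV per nucleon.

8.01 MeV/nucleon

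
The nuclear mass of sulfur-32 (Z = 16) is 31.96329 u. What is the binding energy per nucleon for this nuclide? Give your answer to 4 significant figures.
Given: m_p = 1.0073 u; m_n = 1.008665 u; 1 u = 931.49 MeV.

Z = 16, so N = A − Z = 32 − 16 = 16.
Total constituent mass: 16 × 1.0073 + 16 × 1.008665 = 32.255440 u
Δm = 32.255440 − 31.96329 = 0.292150 u
Converting to energy: 0.292150 u × 931.49 MeV/u = 272.135 MeV
Per nucleon: 272.135 / 32 = 8.504 MeV

8.504 MeV/nucleon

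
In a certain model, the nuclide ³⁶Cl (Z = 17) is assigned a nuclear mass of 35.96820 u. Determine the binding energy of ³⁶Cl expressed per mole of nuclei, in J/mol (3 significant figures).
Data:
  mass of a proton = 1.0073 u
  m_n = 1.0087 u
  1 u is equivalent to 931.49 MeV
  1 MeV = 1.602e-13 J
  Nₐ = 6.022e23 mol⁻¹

With 17 protons and 19 neutrons (A = 36):
Mass of separated nucleons = 17(1.0073) + 19(1.0087) = 17.1241 + 19.1653 = 36.2894 u
Δm = 36.2894 − 35.96820 = 0.32120 u
Binding energy = Δm·c² = 0.32120 × 931.49 MeV/u = 299.195 MeV
Per nucleus in joules: 299.195 MeV × 1.602e-13 J/MeV = 4.7931e-11 J
Per mole: 4.7931e-11 J × 6.022e23 mol⁻¹ = 2.8864e+13 J/mol

2.89e+13 J/mol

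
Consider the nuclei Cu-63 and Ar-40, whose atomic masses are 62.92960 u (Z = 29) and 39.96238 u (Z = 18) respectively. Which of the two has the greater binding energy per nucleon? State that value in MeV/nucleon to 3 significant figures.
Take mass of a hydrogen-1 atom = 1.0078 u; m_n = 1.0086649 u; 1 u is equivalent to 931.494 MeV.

Cu-63; 8.74 MeV/nucleon

Cu-63: Σm = 29(1.0078) + 34(1.0086649) = 63.5208066 u; Δm = 0.5912066 u; E_B = 550.71 MeV; E_B/A = 8.741 MeV
Ar-40: Σm = 18(1.0078) + 22(1.0086649) = 40.3310278 u; Δm = 0.3686478 u; E_B = 343.39 MeV; E_B/A = 8.5848 MeV
Cu-63 has the higher binding energy per nucleon, so it is the more tightly bound nucleus.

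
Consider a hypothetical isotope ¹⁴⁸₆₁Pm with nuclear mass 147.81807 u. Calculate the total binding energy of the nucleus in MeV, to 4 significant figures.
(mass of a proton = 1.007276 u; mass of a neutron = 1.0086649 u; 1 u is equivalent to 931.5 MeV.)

1285 MeV

Total constituent mass: 61 × 1.007276 + 87 × 1.0086649 = 149.1976823 u
The mass defect is 149.1976823 − 147.81807 = 1.3796123 u.
E_B = 1.3796123 × 931.5 = 1285.11 MeV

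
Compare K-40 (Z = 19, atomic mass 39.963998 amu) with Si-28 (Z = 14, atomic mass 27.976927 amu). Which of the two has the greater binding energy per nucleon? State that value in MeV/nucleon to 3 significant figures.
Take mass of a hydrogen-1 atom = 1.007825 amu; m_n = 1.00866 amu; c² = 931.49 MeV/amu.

K-40: Σm = 19(1.007825) + 21(1.00866) = 40.330535 amu; Δm = 0.366537 amu; E_B = 341.43 MeV; E_B/A = 8.536 MeV
Si-28: Σm = 14(1.007825) + 14(1.00866) = 28.230790 amu; Δm = 0.253863 amu; E_B = 236.47 MeV; E_B/A = 8.445 MeV
K-40 has the higher binding energy per nucleon, so it is the more tightly bound nucleus.

K-40; 8.54 MeV/nucleon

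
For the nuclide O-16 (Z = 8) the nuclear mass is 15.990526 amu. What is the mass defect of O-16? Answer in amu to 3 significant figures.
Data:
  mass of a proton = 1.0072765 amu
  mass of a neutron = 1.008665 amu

0.137 amu

The nucleus contains 8 protons and 16 − 8 = 8 neutrons.
Mass of separated nucleons = 8(1.0072765) + 8(1.008665) = 8.0582120 + 8.069320 = 16.1275320 amu
The mass defect is 16.1275320 − 15.990526 = 0.1370060 amu.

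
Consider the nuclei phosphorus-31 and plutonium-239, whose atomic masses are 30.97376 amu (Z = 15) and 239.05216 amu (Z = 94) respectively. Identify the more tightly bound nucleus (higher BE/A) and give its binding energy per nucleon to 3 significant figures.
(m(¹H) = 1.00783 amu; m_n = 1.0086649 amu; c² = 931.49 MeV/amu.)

phosphorus-31: Σm = 15(1.00783) + 16(1.0086649) = 31.2560884 amu; Δm = 0.2823284 amu; E_B = 262.986 MeV; E_B/A = 8.483 MeV
plutonium-239: Σm = 94(1.00783) + 145(1.0086649) = 240.9924305 amu; Δm = 1.9402705 amu; E_B = 1807.3 MeV; E_B/A = 7.562 MeV
phosphorus-31 has the higher binding energy per nucleon, so it is the more tightly bound nucleus.

phosphorus-31; 8.48 MeV/nucleon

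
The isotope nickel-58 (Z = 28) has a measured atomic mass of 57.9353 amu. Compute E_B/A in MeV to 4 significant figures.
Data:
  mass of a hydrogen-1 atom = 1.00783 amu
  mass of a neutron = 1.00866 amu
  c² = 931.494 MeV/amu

With 28 protons and 30 neutrons (A = 58):
Total constituent mass: 28 × 1.00783 + 30 × 1.00866 = 58.47904 amu
Δm = 58.47904 − 57.9353 = 0.54374 amu
Converting to energy: 0.54374 amu × 931.494 MeV/amu = 506.491 MeV
Per nucleon: 506.491 / 58 = 8.733 MeV

8.733 MeV/nucleon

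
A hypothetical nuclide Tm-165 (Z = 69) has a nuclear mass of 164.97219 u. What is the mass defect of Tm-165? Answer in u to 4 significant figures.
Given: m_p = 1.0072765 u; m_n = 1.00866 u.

With 69 protons and 96 neutrons (A = 165):
Σm = 69·m_p + 96·m_n = 69.5020785 + 96.83136 = 166.3334385 u
Mass defect Δm = 166.3334385 − 164.97219 = 1.3612485 u

1.361 u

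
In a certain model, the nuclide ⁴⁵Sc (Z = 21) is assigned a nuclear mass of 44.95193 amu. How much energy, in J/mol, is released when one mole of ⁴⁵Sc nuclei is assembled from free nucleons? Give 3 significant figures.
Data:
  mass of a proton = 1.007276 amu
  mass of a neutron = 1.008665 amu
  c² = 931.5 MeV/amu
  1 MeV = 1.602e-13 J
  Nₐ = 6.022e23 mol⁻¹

3.67e+13 J/mol

Z = 21, so N = A − Z = 45 − 21 = 24.
Total constituent mass: 21 × 1.007276 + 24 × 1.008665 = 45.360756 amu
Mass defect Δm = 45.360756 − 44.95193 = 0.408826 amu
Binding energy = Δm·c² = 0.408826 × 931.5 MeV/amu = 380.821 MeV
Per nucleus in joules: 380.821 MeV × 1.602e-13 J/MeV = 6.1008e-11 J
Per mole: 6.1008e-11 J × 6.022e23 mol⁻¹ = 3.6739e+13 J/mol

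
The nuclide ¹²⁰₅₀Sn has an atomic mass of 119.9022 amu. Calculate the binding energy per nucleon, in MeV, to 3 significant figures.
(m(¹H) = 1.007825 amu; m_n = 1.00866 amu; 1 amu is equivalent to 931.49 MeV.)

8.50 MeV/nucleon

Z = 50, so N = A − Z = 120 − 50 = 70.
Mass of separated nucleons = 50(1.007825) + 70(1.00866) = 50.391250 + 70.60620 = 120.997450 amu
The mass defect is 120.997450 − 119.9022 = 1.095250 amu.
Converting to energy: 1.095250 amu × 931.49 MeV/amu = 1020.21 MeV
Dividing by A = 120 gives 8.502 MeV per nucleon.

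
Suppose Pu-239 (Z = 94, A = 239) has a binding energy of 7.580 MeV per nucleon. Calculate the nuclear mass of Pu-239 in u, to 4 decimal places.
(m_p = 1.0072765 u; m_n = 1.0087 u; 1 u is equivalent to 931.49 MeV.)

239.0006 u

Total binding energy = 239 × 7.580 = 1811.620 MeV
Mass defect = 1811.620 MeV / (931.49 MeV/u) = 1.944863 u
Constituent mass = 94(1.0072765) + 145(1.0087) = 240.9454910 u
Nuclear mass = 240.9454910 − 1.944863 = 239.0006280 u ≈ 239.0006 u (to 4 decimal places)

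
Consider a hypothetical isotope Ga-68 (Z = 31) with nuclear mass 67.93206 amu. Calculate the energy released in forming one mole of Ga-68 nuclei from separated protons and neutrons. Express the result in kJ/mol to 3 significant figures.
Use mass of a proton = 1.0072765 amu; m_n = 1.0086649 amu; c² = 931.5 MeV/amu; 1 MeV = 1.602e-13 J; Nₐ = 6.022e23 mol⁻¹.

5.52e+10 kJ/mol

Z = 31, so N = A − Z = 68 − 31 = 37.
Mass of separated nucleons = 31(1.0072765) + 37(1.0086649) = 31.2255715 + 37.3206013 = 68.5461728 amu
The mass defect is 68.5461728 − 67.93206 = 0.6141128 amu.
Converting to energy: 0.6141128 amu × 931.5 MeV/amu = 572.046 MeV
Per nucleus in joules: 572.046 MeV × 1.602e-13 J/MeV = 9.1642e-11 J
Per mole: 9.1642e-11 J × 6.022e23 mol⁻¹ = 5.5187e+13 J/mol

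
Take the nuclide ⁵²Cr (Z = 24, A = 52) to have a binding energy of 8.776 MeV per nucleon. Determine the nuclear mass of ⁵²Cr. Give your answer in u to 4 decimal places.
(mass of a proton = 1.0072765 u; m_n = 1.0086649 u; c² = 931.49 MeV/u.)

Total binding energy = 52 × 8.776 = 456.352 MeV
Mass defect = 456.352 MeV / (931.49 MeV/u) = 0.489916 u
Constituent mass = 24(1.0072765) + 28(1.0086649) = 52.4172532 u
Nuclear mass = 52.4172532 − 0.489916 = 51.9273372 u ≈ 51.9273 u (to 4 decimal places)

51.9273 u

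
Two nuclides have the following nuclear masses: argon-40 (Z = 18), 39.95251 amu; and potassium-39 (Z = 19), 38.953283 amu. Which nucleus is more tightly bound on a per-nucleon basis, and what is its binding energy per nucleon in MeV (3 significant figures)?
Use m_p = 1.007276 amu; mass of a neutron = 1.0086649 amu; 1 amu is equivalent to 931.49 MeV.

argon-40; 8.59 MeV/nucleon

argon-40: Σm = 18(1.007276) + 22(1.0086649) = 40.3215958 amu; Δm = 0.3690858 amu; E_B = 343.7997 MeV; E_B/A = 8.59499 MeV
potassium-39: Σm = 19(1.007276) + 20(1.0086649) = 39.3115420 amu; Δm = 0.3582590 amu; E_B = 333.71 MeV; E_B/A = 8.557 MeV
argon-40 has the higher binding energy per nucleon, so it is the more tightly bound nucleus.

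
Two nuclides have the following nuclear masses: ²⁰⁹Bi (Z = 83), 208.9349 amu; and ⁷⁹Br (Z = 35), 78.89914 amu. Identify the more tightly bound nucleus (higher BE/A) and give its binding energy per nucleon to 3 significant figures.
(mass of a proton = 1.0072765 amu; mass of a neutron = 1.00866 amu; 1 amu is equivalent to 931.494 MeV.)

²⁰⁹Bi: Σm = 83(1.0072765) + 126(1.00866) = 210.6951095 amu; Δm = 1.7602095 amu; E_B = 1639.6 MeV; E_B/A = 7.845 MeV
⁷⁹Br: Σm = 35(1.0072765) + 44(1.00866) = 79.6357175 amu; Δm = 0.7365775 amu; E_B = 686.12 MeV; E_B/A = 8.685 MeV
⁷⁹Br has the higher binding energy per nucleon, so it is the more tightly bound nucleus.

⁷⁹Br; 8.69 MeV/nucleon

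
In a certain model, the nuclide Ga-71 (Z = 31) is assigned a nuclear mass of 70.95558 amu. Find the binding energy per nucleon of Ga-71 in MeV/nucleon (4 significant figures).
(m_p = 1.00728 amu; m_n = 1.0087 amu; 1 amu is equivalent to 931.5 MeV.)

The nucleus contains 31 protons and 71 − 31 = 40 neutrons.
Σm = 31·m_p + 40·m_n = 31.22568 + 40.3480 = 71.57368 amu
The mass defect is 71.57368 − 70.95558 = 0.61810 amu.
E_B = 0.61810 × 931.5 = 575.760 MeV
Dividing by A = 71 gives 8.109 MeV per nucleon.

8.109 MeV/nucleon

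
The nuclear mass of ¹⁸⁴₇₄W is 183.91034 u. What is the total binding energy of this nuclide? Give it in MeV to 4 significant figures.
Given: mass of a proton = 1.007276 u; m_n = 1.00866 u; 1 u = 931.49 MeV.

The nucleus contains 74 protons and 184 − 74 = 110 neutrons.
Σm = 74·m_p + 110·m_n = 74.538424 + 110.95260 = 185.491024 u
The mass defect is 185.491024 − 183.91034 = 1.580684 u.
Converting to energy: 1.580684 u × 931.49 MeV/u = 1472.39 MeV

1472 MeV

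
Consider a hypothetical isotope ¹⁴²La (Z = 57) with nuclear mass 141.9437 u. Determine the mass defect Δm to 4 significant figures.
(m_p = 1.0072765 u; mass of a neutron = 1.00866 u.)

Σm = 57·m_p + 85·m_n = 57.4147605 + 85.73610 = 143.1508605 u
Mass defect Δm = 143.1508605 − 141.9437 = 1.2071605 u

1.207 u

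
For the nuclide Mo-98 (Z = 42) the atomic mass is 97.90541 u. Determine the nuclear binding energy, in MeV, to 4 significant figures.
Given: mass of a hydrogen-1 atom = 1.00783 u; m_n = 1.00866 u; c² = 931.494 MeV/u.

846.2 MeV

Z = 42, so N = A − Z = 98 − 42 = 56.
Total constituent mass: 42 × 1.00783 + 56 × 1.00866 = 98.81382 u
Δm = 98.81382 − 97.90541 = 0.90841 u
Converting to energy: 0.90841 u × 931.494 MeV/u = 846.178 MeV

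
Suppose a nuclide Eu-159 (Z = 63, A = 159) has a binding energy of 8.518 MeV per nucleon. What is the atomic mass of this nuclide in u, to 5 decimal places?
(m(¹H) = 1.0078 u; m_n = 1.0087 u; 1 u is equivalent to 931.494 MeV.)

158.87263 u

Total binding energy = 159 × 8.518 = 1354.362 MeV
Mass defect = 1354.362 MeV / (931.494 MeV/u) = 1.4539675 u
Constituent mass = 63(1.0078) + 96(1.0087) = 160.3266 u
Atomic mass = 160.3266 − 1.4539675 = 158.8726325 u ≈ 158.87263 u (to 5 decimal places)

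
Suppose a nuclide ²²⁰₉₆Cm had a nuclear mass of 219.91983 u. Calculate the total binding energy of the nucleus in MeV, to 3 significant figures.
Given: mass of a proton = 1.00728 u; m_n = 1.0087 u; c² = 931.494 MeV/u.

With 96 protons and 124 neutrons (A = 220):
Σm = 96·m_p + 124·m_n = 96.69888 + 125.0788 = 221.77768 u
Δm = 221.77768 − 219.91983 = 1.85785 u
Converting to energy: 1.85785 u × 931.494 MeV/u = 1730.58 MeV

1730 MeV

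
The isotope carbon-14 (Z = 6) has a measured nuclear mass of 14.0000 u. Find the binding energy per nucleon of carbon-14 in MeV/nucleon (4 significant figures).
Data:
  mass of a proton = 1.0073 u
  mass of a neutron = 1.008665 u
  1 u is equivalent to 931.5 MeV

The nucleus contains 6 protons and 14 − 6 = 8 neutrons.
Mass of separated nucleons = 6(1.0073) + 8(1.008665) = 6.0438 + 8.069320 = 14.113120 u
Δm = 14.113120 − 14.0000 = 0.113120 u
E_B = 0.113120 × 931.5 = 105.371 MeV
BE/A = 105.371 MeV / 14 = 7.527 MeV/nucleon

7.527 MeV/nucleon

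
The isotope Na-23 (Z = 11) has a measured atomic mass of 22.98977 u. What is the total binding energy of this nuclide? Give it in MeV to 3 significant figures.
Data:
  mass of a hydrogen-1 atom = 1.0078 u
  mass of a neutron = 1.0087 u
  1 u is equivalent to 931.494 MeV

With 11 protons and 12 neutrons (A = 23):
Σm = 11·m(¹H) + 12·m_n = 11.0858 + 12.1044 = 23.1902 u
The mass defect is 23.1902 − 22.98977 = 0.20043 u.
Binding energy = Δm·c² = 0.20043 × 931.494 MeV/u = 186.699 MeV

187 MeV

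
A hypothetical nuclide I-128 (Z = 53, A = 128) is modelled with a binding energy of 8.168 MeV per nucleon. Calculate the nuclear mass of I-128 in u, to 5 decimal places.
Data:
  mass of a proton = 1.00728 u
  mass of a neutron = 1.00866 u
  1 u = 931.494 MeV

Total binding energy = 128 × 8.168 = 1045.504 MeV
Mass defect = 1045.504 MeV / (931.494 MeV/u) = 1.1223948 u
Constituent mass = 53(1.00728) + 75(1.00866) = 129.03534 u
Nuclear mass = 129.03534 − 1.1223948 = 127.9129452 u ≈ 127.91295 u (to 5 decimal places)

127.91295 u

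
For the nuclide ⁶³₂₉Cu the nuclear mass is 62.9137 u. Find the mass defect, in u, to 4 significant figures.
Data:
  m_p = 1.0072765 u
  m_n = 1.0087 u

With 29 protons and 34 neutrons (A = 63):
Σm = 29·m_p + 34·m_n = 29.2110185 + 34.2958 = 63.5068185 u
Δm = 63.5068185 − 62.9137 = 0.5931185 u

0.5931 u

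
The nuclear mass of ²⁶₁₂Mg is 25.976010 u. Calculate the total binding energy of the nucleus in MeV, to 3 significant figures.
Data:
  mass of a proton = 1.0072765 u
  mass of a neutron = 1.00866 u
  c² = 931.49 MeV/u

The nucleus contains 12 protons and 26 − 12 = 14 neutrons.
Total constituent mass: 12 × 1.0072765 + 14 × 1.00866 = 26.2085580 u
Δm = 26.2085580 − 25.976010 = 0.2325480 u
E_B = 0.2325480 × 931.49 = 216.616 MeV

217 MeV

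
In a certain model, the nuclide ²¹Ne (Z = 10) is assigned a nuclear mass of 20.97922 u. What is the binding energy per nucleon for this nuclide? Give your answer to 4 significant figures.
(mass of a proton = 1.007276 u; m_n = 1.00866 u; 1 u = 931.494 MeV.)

Mass of separated nucleons = 10(1.007276) + 11(1.00866) = 10.072760 + 11.09526 = 21.168020 u
Δm = 21.168020 − 20.97922 = 0.188800 u
Binding energy = Δm·c² = 0.188800 × 931.494 MeV/u = 175.866 MeV
Dividing by A = 21 gives 8.375 MeV per nucleon.

8.375 MeV/nucleon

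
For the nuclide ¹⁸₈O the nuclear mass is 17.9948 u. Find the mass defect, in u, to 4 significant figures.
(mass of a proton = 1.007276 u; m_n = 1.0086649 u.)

0.1501 u

With 8 protons and 10 neutrons (A = 18):
Σm = 8·m_p + 10·m_n = 8.058208 + 10.0866490 = 18.1448570 u
Δm = 18.1448570 − 17.9948 = 0.1500570 u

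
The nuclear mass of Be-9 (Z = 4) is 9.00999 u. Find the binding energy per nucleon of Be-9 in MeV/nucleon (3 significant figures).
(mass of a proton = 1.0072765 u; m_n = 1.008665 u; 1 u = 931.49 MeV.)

Σm = 4·m_p + 5·m_n = 4.0291060 + 5.043325 = 9.0724310 u
Δm = 9.0724310 − 9.00999 = 0.0624410 u
Binding energy = Δm·c² = 0.0624410 × 931.49 MeV/u = 58.1632 MeV
BE/A = 58.1632 MeV / 9 = 6.463 MeV/nucleon

6.46 MeV/nucleon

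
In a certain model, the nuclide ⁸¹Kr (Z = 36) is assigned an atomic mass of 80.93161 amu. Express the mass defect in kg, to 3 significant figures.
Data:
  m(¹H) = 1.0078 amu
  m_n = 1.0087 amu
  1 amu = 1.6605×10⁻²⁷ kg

1.23e-27 kg

Z = 36, so N = A − Z = 81 − 36 = 45.
Mass of separated nucleons = 36(1.0078) + 45(1.0087) = 36.2808 + 45.3915 = 81.6723 amu
Mass defect Δm = 81.6723 − 80.93161 = 0.74069 amu
In SI units: 0.74069 amu × 1.6605×10⁻²⁷ kg/amu = 1.2299e-27 kg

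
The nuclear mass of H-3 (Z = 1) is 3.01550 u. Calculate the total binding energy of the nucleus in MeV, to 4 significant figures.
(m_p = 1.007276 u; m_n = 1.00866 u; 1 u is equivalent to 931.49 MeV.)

8.473 MeV

Z = 1, so N = A − Z = 3 − 1 = 2.
Σm = 1·m_p + 2·m_n = 1.007276 + 2.01732 = 3.024596 u
The mass defect is 3.024596 − 3.01550 = 0.009096 u.
Converting to energy: 0.009096 u × 931.49 MeV/u = 8.47283 MeV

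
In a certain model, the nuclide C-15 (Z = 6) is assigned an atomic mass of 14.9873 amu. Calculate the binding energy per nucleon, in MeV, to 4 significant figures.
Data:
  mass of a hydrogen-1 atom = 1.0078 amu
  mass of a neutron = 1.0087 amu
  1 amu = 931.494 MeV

Z = 6, so N = A − Z = 15 − 6 = 9.
Mass of separated nucleons = 6(1.0078) + 9(1.0087) = 6.0468 + 9.0783 = 15.1251 amu
Δm = 15.1251 − 14.9873 = 0.1378 amu
Converting to energy: 0.1378 amu × 931.494 MeV/amu = 128.360 MeV
Per nucleon: 128.360 / 15 = 8.557 MeV

8.557 MeV/nucleon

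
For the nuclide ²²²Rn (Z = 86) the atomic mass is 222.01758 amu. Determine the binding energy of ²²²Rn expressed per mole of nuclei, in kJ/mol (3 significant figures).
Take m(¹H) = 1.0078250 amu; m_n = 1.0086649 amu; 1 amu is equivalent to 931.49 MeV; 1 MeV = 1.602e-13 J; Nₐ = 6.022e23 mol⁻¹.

1.65e+11 kJ/mol

With 86 protons and 136 neutrons (A = 222):
Total constituent mass: 86 × 1.0078250 + 136 × 1.0086649 = 223.8513764 amu
The mass defect is 223.8513764 − 222.01758 = 1.8337964 amu.
E_B = 1.8337964 × 931.49 = 1708.16 MeV
Per nucleus in joules: 1708.16 MeV × 1.602e-13 J/MeV = 2.7365e-10 J
Per mole: 2.7365e-10 J × 6.022e23 mol⁻¹ = 1.6479e+14 J/mol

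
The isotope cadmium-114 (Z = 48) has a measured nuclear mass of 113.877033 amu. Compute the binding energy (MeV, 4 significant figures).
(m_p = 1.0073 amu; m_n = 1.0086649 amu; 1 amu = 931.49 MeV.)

973.6 MeV

Mass of separated nucleons = 48(1.0073) + 66(1.0086649) = 48.3504 + 66.5718834 = 114.9222834 amu
Mass defect Δm = 114.9222834 − 113.877033 = 1.0452504 amu
Converting to energy: 1.0452504 amu × 931.49 MeV/amu = 973.640 MeV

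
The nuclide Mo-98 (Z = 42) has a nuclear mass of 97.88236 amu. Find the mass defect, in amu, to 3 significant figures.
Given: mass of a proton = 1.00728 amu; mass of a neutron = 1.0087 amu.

Z = 42, so N = A − Z = 98 − 42 = 56.
Σm = 42·m_p + 56·m_n = 42.30576 + 56.4872 = 98.79296 amu
Δm = 98.79296 − 97.88236 = 0.91060 amu

0.911 amu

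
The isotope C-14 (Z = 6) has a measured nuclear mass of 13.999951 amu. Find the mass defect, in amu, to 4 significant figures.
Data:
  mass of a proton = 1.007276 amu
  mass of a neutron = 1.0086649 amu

0.1130 amu

Mass of separated nucleons = 6(1.007276) + 8(1.0086649) = 6.043656 + 8.0693192 = 14.1129752 amu
Δm = 14.1129752 − 13.999951 = 0.1130242 amu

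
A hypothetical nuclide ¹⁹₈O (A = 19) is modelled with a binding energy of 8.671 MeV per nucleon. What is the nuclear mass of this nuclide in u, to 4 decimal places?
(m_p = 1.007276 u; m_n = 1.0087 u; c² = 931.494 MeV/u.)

18.9770 u

Total binding energy = 19 × 8.671 = 164.749 MeV
Mass defect = 164.749 MeV / (931.494 MeV/u) = 0.176865 u
Constituent mass = 8(1.007276) + 11(1.0087) = 19.153908 u
Nuclear mass = 19.153908 − 0.176865 = 18.977043 u ≈ 18.9770 u (to 4 decimal places)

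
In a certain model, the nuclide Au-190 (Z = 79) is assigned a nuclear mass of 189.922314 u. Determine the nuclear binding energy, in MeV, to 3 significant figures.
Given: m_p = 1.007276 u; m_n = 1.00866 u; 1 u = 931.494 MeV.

Total constituent mass: 79 × 1.007276 + 111 × 1.00866 = 191.536064 u
Δm = 191.536064 − 189.922314 = 1.613750 u
Converting to energy: 1.613750 u × 931.494 MeV/u = 1503.20 MeV

1500 MeV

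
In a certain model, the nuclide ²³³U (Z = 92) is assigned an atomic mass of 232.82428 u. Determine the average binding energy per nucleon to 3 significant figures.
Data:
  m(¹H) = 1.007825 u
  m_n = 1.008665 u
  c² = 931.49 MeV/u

8.46 MeV/nucleon

Mass of separated nucleons = 92(1.007825) + 141(1.008665) = 92.719900 + 142.221765 = 234.941665 u
Mass defect Δm = 234.941665 − 232.82428 = 2.117385 u
Converting to energy: 2.117385 u × 931.49 MeV/u = 1972.32 MeV
Dividing by A = 233 gives 8.4649 MeV per nucleon.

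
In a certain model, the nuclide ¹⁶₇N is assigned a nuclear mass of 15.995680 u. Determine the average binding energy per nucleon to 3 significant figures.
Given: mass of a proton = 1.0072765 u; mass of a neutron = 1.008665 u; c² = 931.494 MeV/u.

With 7 protons and 9 neutrons (A = 16):
Σm = 7·m_p + 9·m_n = 7.0509355 + 9.077985 = 16.1289205 u
Mass defect Δm = 16.1289205 − 15.995680 = 0.1332405 u
E_B = 0.1332405 × 931.494 = 124.113 MeV
Dividing by A = 16 gives 7.757 MeV per nucleon.

7.76 MeV/nucleon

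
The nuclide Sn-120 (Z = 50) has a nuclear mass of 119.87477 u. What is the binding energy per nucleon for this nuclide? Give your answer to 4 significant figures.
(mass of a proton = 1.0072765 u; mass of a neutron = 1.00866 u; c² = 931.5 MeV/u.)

8.502 MeV/nucleon

Z = 50, so N = A − Z = 120 − 50 = 70.
Σm = 50·m_p + 70·m_n = 50.3638250 + 70.60620 = 120.9700250 u
The mass defect is 120.9700250 − 119.87477 = 1.0952550 u.
E_B = 1.0952550 × 931.5 = 1020.23 MeV
BE/A = 1020.23 MeV / 120 = 8.502 MeV/nucleon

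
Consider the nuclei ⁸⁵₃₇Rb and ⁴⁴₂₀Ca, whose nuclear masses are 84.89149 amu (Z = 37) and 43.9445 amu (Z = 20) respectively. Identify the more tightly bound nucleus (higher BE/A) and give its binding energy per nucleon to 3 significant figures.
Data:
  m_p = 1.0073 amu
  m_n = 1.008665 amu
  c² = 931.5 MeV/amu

⁸⁵₃₇Rb: Σm = 37(1.0073) + 48(1.008665) = 85.686020 amu; Δm = 0.794530 amu; E_B = 740.10 MeV; E_B/A = 8.707 MeV
⁴⁴₂₀Ca: Σm = 20(1.0073) + 24(1.008665) = 44.353960 amu; Δm = 0.409460 amu; E_B = 381.41 MeV; E_B/A = 8.668 MeV
⁸⁵₃₇Rb has the higher binding energy per nucleon, so it is the more tightly bound nucleus.

⁸⁵₃₇Rb; 8.71 MeV/nucleon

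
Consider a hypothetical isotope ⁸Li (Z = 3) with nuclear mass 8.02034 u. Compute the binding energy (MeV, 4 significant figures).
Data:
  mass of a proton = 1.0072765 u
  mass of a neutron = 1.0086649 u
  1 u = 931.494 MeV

41.74 MeV

The nucleus contains 3 protons and 8 − 3 = 5 neutrons.
Σm = 3·m_p + 5·m_n = 3.0218295 + 5.0433245 = 8.0651540 u
Mass defect Δm = 8.0651540 − 8.02034 = 0.0448140 u
Binding energy = Δm·c² = 0.0448140 × 931.494 MeV/u = 41.7440 MeV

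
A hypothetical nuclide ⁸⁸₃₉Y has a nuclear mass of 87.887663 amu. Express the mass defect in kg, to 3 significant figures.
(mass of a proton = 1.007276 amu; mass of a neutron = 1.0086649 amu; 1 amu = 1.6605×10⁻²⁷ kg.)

Total constituent mass: 39 × 1.007276 + 49 × 1.0086649 = 88.7083441 amu
Δm = 88.7083441 − 87.887663 = 0.8206811 amu
In SI units: 0.8206811 amu × 1.6605×10⁻²⁷ kg/amu = 1.3627e-27 kg

1.36e-27 kg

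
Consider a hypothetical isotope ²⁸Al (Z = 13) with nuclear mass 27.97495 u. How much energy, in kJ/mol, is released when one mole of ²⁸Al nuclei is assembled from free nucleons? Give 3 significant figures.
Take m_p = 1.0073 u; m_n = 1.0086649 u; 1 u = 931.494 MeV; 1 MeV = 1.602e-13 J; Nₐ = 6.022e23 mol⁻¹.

2.25e+10 kJ/mol

The nucleus contains 13 protons and 28 − 13 = 15 neutrons.
Mass of separated nucleons = 13(1.0073) + 15(1.0086649) = 13.0949 + 15.1299735 = 28.2248735 u
Δm = 28.2248735 − 27.97495 = 0.2499235 u
E_B = 0.2499235 × 931.494 = 232.802 MeV
Per nucleus in joules: 232.802 MeV × 1.602e-13 J/MeV = 3.7295e-11 J
Per mole: 3.7295e-11 J × 6.022e23 mol⁻¹ = 2.2459e+13 J/mol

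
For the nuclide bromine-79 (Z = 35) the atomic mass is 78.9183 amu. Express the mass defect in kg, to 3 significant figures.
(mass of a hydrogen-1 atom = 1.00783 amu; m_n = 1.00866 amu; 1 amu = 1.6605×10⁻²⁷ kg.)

Mass of separated nucleons = 35(1.00783) + 44(1.00866) = 35.27405 + 44.38104 = 79.65509 amu
Δm = 79.65509 − 78.9183 = 0.73679 amu
In SI units: 0.73679 amu × 1.6605×10⁻²⁷ kg/amu = 1.2234e-27 kg

1.22e-27 kg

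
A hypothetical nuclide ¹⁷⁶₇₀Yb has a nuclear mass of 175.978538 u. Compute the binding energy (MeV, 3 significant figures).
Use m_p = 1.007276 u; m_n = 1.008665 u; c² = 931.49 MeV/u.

1350 MeV

Z = 70, so N = A − Z = 176 − 70 = 106.
Total constituent mass: 70 × 1.007276 + 106 × 1.008665 = 177.427810 u
Mass defect Δm = 177.427810 − 175.978538 = 1.449272 u
E_B = 1.449272 × 931.49 = 1349.98 MeV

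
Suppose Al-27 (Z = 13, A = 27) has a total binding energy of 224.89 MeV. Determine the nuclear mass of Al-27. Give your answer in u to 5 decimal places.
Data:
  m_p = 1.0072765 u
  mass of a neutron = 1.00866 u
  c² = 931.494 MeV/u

Mass defect = 224.89 MeV / (931.494 MeV/u) = 0.2414294 u
Constituent mass = 13(1.0072765) + 14(1.00866) = 27.2158345 u
Nuclear mass = 27.2158345 − 0.2414294 = 26.9744051 u ≈ 26.97441 u (to 5 decimal places)

26.97441 u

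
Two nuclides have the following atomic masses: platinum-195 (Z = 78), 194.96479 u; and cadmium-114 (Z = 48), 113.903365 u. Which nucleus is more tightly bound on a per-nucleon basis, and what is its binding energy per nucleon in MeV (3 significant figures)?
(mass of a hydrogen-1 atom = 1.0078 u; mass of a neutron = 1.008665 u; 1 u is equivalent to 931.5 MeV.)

platinum-195: Σm = 78(1.0078) + 117(1.008665) = 196.622205 u; Δm = 1.657415 u; E_B = 1543.9 MeV; E_B/A = 7.917 MeV
cadmium-114: Σm = 48(1.0078) + 66(1.008665) = 114.946290 u; Δm = 1.042925 u; E_B = 971.48 MeV; E_B/A = 8.522 MeV
cadmium-114 has the higher binding energy per nucleon, so it is the more tightly bound nucleus.

cadmium-114; 8.52 MeV/nucleon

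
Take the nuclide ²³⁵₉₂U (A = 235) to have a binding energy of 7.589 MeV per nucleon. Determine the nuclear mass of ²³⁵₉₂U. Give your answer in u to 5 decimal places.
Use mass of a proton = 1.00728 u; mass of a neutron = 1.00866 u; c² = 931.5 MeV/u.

Total binding energy = 235 × 7.589 = 1783.415 MeV
Mass defect = 1783.415 MeV / (931.5 MeV/u) = 1.9145625 u
Constituent mass = 92(1.00728) + 143(1.00866) = 236.90814 u
Nuclear mass = 236.90814 − 1.9145625 = 234.9935775 u ≈ 234.99358 u (to 5 decimal places)

234.99358 u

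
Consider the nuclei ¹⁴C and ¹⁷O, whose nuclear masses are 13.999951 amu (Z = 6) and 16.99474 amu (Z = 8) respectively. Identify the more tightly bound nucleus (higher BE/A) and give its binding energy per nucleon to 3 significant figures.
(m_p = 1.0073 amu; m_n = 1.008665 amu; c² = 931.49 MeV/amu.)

¹⁴C: Σm = 6(1.0073) + 8(1.008665) = 14.113120 amu; Δm = 0.113169 amu; E_B = 105.42 MeV; E_B/A = 7.530 MeV
¹⁷O: Σm = 8(1.0073) + 9(1.008665) = 17.136385 amu; Δm = 0.141645 amu; E_B = 131.94 MeV; E_B/A = 7.761 MeV
¹⁷O has the higher binding energy per nucleon, so it is the more tightly bound nucleus.

¹⁷O; 7.76 MeV/nucleon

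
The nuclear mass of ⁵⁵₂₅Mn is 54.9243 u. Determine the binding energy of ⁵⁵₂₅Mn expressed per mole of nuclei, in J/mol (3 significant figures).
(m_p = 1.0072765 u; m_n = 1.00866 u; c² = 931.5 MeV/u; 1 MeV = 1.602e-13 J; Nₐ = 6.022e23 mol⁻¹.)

With 25 protons and 30 neutrons (A = 55):
Σm = 25·m_p + 30·m_n = 25.1819125 + 30.25980 = 55.4417125 u
Δm = 55.4417125 − 54.9243 = 0.5174125 u
Converting to energy: 0.5174125 u × 931.5 MeV/u = 481.970 MeV
Per nucleus in joules: 481.970 MeV × 1.602e-13 J/MeV = 7.7212e-11 J
Per mole: 7.7212e-11 J × 6.022e23 mol⁻¹ = 4.6497e+13 J/mol

4.65e+13 J/mol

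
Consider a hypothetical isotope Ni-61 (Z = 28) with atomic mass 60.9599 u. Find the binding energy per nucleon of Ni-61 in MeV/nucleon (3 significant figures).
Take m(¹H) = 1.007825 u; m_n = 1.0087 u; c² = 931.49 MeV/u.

8.34 MeV/nucleon

Total constituent mass: 28 × 1.007825 + 33 × 1.0087 = 61.506200 u
Mass defect Δm = 61.506200 − 60.9599 = 0.546300 u
E_B = 0.546300 × 931.49 = 508.873 MeV
Per nucleon: 508.873 / 61 = 8.342 MeV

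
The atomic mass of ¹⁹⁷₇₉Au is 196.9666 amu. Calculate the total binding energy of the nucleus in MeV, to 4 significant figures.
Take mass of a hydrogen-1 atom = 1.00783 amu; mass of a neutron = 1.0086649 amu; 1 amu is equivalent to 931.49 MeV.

Mass of separated nucleons = 79(1.00783) + 118(1.0086649) = 79.61857 + 119.0224582 = 198.6410282 amu
The mass defect is 198.6410282 − 196.9666 = 1.6744282 amu.
E_B = 1.6744282 × 931.49 = 1559.71 MeV

1560 MeV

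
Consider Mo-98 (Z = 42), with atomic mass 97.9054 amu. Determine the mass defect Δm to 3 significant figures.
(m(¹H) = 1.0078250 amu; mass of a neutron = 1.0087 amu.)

Z = 42, so N = A − Z = 98 − 42 = 56.
Total constituent mass: 42 × 1.0078250 + 56 × 1.0087 = 98.8158500 amu
Δm = 98.8158500 − 97.9054 = 0.9104500 amu

0.910 amu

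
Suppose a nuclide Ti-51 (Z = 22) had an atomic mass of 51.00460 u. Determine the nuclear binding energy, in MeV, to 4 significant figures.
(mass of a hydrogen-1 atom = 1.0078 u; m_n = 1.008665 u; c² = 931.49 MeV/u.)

With 22 protons and 29 neutrons (A = 51):
Total constituent mass: 22 × 1.0078 + 29 × 1.008665 = 51.422885 u
Δm = 51.422885 − 51.00460 = 0.418285 u
E_B = 0.418285 × 931.49 = 389.628 MeV

389.6 MeV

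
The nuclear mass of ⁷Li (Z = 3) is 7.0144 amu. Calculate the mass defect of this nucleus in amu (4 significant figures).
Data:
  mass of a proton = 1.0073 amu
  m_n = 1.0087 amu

With 3 protons and 4 neutrons (A = 7):
Σm = 3·m_p + 4·m_n = 3.0219 + 4.0348 = 7.0567 amu
Δm = 7.0567 − 7.0144 = 0.0423 amu

0.04230 amu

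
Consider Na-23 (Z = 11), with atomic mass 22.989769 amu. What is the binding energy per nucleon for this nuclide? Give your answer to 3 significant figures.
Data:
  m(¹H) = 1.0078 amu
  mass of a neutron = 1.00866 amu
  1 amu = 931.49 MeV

Mass of separated nucleons = 11(1.0078) + 12(1.00866) = 11.0858 + 12.10392 = 23.18972 amu
Δm = 23.18972 − 22.989769 = 0.199951 amu
E_B = 0.199951 × 931.49 = 186.252 MeV
Per nucleon: 186.252 / 23 = 8.098 MeV

8.10 MeV/nucleon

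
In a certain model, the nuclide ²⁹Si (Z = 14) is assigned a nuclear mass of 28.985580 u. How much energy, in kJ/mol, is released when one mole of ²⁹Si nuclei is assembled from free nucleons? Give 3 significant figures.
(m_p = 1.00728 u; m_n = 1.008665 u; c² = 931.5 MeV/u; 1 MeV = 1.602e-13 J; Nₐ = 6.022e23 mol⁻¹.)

2.21e+10 kJ/mol

The nucleus contains 14 protons and 29 − 14 = 15 neutrons.
Mass of separated nucleons = 14(1.00728) + 15(1.008665) = 14.10192 + 15.129975 = 29.231895 u
Mass defect Δm = 29.231895 − 28.985580 = 0.246315 u
Converting to energy: 0.246315 u × 931.5 MeV/u = 229.442 MeV
Per nucleus in joules: 229.442 MeV × 1.602e-13 J/MeV = 3.6757e-11 J
Per mole: 3.6757e-11 J × 6.022e23 mol⁻¹ = 2.2135e+13 J/mol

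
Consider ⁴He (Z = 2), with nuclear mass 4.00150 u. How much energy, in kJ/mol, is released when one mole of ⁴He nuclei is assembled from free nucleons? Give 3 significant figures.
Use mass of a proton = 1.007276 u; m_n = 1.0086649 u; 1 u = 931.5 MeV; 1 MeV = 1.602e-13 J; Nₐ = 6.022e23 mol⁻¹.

Z = 2, so N = A − Z = 4 − 2 = 2.
Mass of separated nucleons = 2(1.007276) + 2(1.0086649) = 2.014552 + 2.0173298 = 4.0318818 u
The mass defect is 4.0318818 − 4.00150 = 0.0303818 u.
Binding energy = Δm·c² = 0.0303818 × 931.5 MeV/u = 28.3006 MeV
Per nucleus in joules: 28.3006 MeV × 1.602e-13 J/MeV = 4.5338e-12 J
Per mole: 4.5338e-12 J × 6.022e23 mol⁻¹ = 2.7303e+12 J/mol

2.73e+09 kJ/mol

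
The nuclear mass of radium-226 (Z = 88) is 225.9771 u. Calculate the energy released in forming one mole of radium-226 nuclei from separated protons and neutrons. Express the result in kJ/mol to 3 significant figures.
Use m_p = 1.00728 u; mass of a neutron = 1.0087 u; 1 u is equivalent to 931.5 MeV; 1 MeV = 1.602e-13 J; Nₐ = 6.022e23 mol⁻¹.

Total constituent mass: 88 × 1.00728 + 138 × 1.0087 = 227.84124 u
The mass defect is 227.84124 − 225.9771 = 1.86414 u.
E_B = 1.86414 × 931.5 = 1736.45 MeV
Per nucleus in joules: 1736.45 MeV × 1.602e-13 J/MeV = 2.7818e-10 J
Per mole: 2.7818e-10 J × 6.022e23 mol⁻¹ = 1.6752e+14 J/mol

1.68e+11 kJ/mol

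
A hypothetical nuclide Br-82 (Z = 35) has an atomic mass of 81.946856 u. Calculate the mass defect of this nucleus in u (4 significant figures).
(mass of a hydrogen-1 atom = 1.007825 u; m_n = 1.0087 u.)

0.7359 u

Total constituent mass: 35 × 1.007825 + 47 × 1.0087 = 82.682775 u
The mass defect is 82.682775 − 81.946856 = 0.735919 u.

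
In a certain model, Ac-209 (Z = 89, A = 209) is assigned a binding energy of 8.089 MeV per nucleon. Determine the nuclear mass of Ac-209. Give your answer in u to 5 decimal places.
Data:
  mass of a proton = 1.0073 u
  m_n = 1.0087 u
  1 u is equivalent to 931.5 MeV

Total binding energy = 209 × 8.089 = 1690.601 MeV
Mass defect = 1690.601 MeV / (931.5 MeV/u) = 1.8149232 u
Constituent mass = 89(1.0073) + 120(1.0087) = 210.6937 u
Nuclear mass = 210.6937 − 1.8149232 = 208.8787768 u ≈ 208.87878 u (to 5 decimal places)

208.87878 u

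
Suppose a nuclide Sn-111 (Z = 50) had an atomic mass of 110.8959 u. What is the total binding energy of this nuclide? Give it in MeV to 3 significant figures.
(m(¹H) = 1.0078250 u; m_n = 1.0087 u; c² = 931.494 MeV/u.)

956 MeV

Σm = 50·m(¹H) + 61·m_n = 50.3912500 + 61.5307 = 111.9219500 u
Mass defect Δm = 111.9219500 − 110.8959 = 1.0260500 u
Converting to energy: 1.0260500 u × 931.494 MeV/u = 955.759 MeV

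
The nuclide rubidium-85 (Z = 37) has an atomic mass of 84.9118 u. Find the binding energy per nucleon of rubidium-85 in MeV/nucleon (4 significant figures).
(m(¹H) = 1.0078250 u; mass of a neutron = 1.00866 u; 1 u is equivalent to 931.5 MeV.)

8.695 MeV/nucleon

With 37 protons and 48 neutrons (A = 85):
Total constituent mass: 37 × 1.0078250 + 48 × 1.00866 = 85.7052050 u
Δm = 85.7052050 − 84.9118 = 0.7934050 u
Converting to energy: 0.7934050 u × 931.5 MeV/u = 739.057 MeV
BE/A = 739.057 MeV / 85 = 8.695 MeV/nucleon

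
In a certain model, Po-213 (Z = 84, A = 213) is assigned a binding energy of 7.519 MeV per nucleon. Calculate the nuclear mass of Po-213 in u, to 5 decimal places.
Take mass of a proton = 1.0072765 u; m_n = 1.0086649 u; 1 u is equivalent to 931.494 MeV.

213.00967 u

Total binding energy = 213 × 7.519 = 1601.547 MeV
Mass defect = 1601.547 MeV / (931.494 MeV/u) = 1.7193315 u
Constituent mass = 84(1.0072765) + 129(1.0086649) = 214.7289981 u
Nuclear mass = 214.7289981 − 1.7193315 = 213.0096666 u ≈ 213.00967 u (to 5 decimal places)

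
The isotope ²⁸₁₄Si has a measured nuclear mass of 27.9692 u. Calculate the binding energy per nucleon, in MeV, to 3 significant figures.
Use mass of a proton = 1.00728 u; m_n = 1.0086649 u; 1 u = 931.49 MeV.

Z = 14, so N = A − Z = 28 − 14 = 14.
Σm = 14·m_p + 14·m_n = 14.10192 + 14.1213086 = 28.2232286 u
Mass defect Δm = 28.2232286 − 27.9692 = 0.2540286 u
E_B = 0.2540286 × 931.49 = 236.625 MeV
Dividing by A = 28 gives 8.451 MeV per nucleon.

8.45 MeV/nucleon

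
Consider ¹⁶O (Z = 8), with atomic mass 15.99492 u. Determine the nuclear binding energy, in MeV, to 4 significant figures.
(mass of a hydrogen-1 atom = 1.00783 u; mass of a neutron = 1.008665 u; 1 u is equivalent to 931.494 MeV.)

127.7 MeV

Σm = 8·m(¹H) + 8·m_n = 8.06264 + 8.069320 = 16.131960 u
Δm = 16.131960 − 15.99492 = 0.137040 u
E_B = 0.137040 × 931.494 = 127.652 MeV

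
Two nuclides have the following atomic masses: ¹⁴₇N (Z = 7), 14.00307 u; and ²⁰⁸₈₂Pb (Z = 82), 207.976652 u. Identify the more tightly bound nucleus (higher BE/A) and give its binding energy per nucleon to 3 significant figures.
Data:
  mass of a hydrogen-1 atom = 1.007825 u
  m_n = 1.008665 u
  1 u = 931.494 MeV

²⁰⁸₈₂Pb; 7.87 MeV/nucleon

¹⁴₇N: Σm = 7(1.007825) + 7(1.008665) = 14.115430 u; Δm = 0.112360 u; E_B = 104.66 MeV; E_B/A = 7.476 MeV
²⁰⁸₈₂Pb: Σm = 82(1.007825) + 126(1.008665) = 209.733440 u; Δm = 1.756788 u; E_B = 1636.4 MeV; E_B/A = 7.867 MeV
²⁰⁸₈₂Pb has the higher binding energy per nucleon, so it is the more tightly bound nucleus.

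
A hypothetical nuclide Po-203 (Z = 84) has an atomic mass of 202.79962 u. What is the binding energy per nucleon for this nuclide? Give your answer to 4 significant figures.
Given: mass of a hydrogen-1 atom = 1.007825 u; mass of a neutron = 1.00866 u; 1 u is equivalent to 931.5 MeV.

8.664 MeV/nucleon

Total constituent mass: 84 × 1.007825 + 119 × 1.00866 = 204.687840 u
Mass defect Δm = 204.687840 − 202.79962 = 1.888220 u
Binding energy = Δm·c² = 1.888220 × 931.5 MeV/u = 1758.88 MeV
BE/A = 1758.88 MeV / 203 = 8.664 MeV/nucleon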